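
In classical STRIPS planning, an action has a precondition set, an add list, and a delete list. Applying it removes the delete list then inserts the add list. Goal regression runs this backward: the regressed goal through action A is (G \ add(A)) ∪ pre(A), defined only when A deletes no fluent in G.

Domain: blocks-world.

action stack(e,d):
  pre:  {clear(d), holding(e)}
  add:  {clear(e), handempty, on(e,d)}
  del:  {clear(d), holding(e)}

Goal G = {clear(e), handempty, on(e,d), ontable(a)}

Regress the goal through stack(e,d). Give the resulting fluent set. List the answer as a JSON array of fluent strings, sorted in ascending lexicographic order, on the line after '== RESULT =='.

Regress:
  G ∩ del = {}  (empty — regression defined)
  G \ add = {clear(e), handempty, on(e,d), ontable(a)} \ {clear(e), handempty, on(e,d)} = {ontable(a)}
  ∪ pre   = {ontable(a)} ∪ {clear(d), holding(e)}
          = {clear(d), holding(e), ontable(a)}

== RESULT ==
["clear(d)", "holding(e)", "ontable(a)"]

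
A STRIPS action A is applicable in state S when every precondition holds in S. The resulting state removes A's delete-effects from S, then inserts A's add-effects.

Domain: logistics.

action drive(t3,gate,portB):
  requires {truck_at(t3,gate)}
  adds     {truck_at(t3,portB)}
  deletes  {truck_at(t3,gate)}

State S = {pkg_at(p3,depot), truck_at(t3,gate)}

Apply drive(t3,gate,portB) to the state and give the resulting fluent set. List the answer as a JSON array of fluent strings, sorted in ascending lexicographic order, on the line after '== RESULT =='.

Compute (S \ del) ∪ add:
  pre ⊆ S: {truck_at(t3,gate)} ⊆ S  — applicable
  S \ del = {pkg_at(p3,depot)}
  ∪ add   = {pkg_at(p3,depot), truck_at(t3,portB)}

== RESULT ==
["pkg_at(p3,depot)", "truck_at(t3,portB)"]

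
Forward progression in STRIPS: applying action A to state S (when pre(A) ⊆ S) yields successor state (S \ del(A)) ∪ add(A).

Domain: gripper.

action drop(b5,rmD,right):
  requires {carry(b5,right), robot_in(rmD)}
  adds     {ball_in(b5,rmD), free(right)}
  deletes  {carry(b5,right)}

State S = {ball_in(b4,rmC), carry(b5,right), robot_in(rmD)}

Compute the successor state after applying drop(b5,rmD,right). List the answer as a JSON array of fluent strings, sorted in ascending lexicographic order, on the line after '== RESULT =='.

Compute (S \ del) ∪ add:
  pre ⊆ S: {carry(b5,right), robot_in(rmD)} ⊆ S  — applicable
  S \ del = {ball_in(b4,rmC), robot_in(rmD)}
  ∪ add   = {ball_in(b4,rmC), ball_in(b5,rmD), free(right), robot_in(rmD)}

== RESULT ==
["ball_in(b4,rmC)", "ball_in(b5,rmD)", "free(right)", "robot_in(rmD)"]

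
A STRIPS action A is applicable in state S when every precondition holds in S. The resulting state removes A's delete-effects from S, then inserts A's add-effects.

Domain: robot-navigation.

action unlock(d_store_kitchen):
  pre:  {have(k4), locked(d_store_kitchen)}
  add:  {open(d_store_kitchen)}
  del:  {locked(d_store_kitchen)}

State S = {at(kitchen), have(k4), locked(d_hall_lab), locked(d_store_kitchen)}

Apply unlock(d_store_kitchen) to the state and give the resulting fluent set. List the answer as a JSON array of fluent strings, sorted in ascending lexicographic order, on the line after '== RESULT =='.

Progress:
  pre ⊆ S: {have(k4), locked(d_store_kitchen)} ⊆ S  — applicable
  S \ del = {at(kitchen), have(k4), locked(d_hall_lab)}
  ∪ add   = {at(kitchen), have(k4), locked(d_hall_lab), open(d_store_kitchen)}

== RESULT ==
["at(kitchen)", "have(k4)", "locked(d_hall_lab)", "open(d_store_kitchen)"]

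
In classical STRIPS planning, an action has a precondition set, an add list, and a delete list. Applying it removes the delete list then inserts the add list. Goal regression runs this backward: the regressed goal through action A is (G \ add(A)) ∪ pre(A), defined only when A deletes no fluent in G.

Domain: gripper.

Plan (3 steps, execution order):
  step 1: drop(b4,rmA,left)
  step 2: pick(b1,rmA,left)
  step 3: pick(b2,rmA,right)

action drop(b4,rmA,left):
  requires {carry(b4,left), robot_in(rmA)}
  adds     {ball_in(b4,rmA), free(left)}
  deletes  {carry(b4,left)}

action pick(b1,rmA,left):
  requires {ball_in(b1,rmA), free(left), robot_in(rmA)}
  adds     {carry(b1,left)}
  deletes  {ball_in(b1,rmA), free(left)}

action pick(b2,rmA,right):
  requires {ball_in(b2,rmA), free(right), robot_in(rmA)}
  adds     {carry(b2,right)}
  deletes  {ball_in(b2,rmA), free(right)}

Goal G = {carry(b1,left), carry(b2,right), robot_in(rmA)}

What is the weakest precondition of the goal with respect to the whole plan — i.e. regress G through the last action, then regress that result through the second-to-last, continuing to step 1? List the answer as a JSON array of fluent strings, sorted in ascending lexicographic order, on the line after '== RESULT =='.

Regress step by step:
  through step 3 (pick(b2,rmA,right)): drop {carry(b2,right)}, keep {carry(b1,left), robot_in(rmA)}, require {ball_in(b2,rmA), free(right), robot_in(rmA)}
    → {ball_in(b2,rmA), carry(b1,left), free(right), robot_in(rmA)}
  through step 2 (pick(b1,rmA,left)): drop {carry(b1,left)}, keep {ball_in(b2,rmA), free(right), robot_in(rmA)}, require {ball_in(b1,rmA), free(left), robot_in(rmA)}
    → {ball_in(b1,rmA), ball_in(b2,rmA), free(left), free(right), robot_in(rmA)}
  through step 1 (drop(b4,rmA,left)): drop {free(left)}, keep {ball_in(b1,rmA), ball_in(b2,rmA), free(right), robot_in(rmA)}, require {carry(b4,left), robot_in(rmA)}
    → {ball_in(b1,rmA), ball_in(b2,rmA), carry(b4,left), free(right), robot_in(rmA)}

== RESULT ==
["ball_in(b1,rmA)", "ball_in(b2,rmA)", "carry(b4,left)", "free(right)", "robot_in(rmA)"]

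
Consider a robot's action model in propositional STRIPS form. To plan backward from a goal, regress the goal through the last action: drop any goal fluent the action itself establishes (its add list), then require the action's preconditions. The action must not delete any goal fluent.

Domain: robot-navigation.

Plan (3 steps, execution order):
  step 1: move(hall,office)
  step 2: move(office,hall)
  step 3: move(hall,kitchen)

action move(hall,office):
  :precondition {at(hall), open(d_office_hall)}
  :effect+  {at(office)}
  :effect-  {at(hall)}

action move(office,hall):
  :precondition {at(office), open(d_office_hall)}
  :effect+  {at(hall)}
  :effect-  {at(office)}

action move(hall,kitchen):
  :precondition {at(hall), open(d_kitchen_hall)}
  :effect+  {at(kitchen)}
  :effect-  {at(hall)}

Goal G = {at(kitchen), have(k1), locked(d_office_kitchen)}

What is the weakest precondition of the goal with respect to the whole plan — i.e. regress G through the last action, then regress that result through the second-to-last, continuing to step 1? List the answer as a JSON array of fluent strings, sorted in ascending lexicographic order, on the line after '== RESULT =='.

Regress step by step:
  through step 3 (move(hall,kitchen)): drop {at(kitchen)}, keep {have(k1), locked(d_office_kitchen)}, require {at(hall), open(d_kitchen_hall)}
    → {at(hall), have(k1), locked(d_office_kitchen), open(d_kitchen_hall)}
  through step 2 (move(office,hall)): drop {at(hall)}, keep {have(k1), locked(d_office_kitchen), open(d_kitchen_hall)}, require {at(office), open(d_office_hall)}
    → {at(office), have(k1), locked(d_office_kitchen), open(d_kitchen_hall), open(d_office_hall)}
  through step 1 (move(hall,office)): drop {at(office)}, keep {have(k1), locked(d_office_kitchen), open(d_kitchen_hall), open(d_office_hall)}, require {at(hall), open(d_office_hall)}
    → {at(hall), have(k1), locked(d_office_kitchen), open(d_kitchen_hall), open(d_office_hall)}

== RESULT ==
["at(hall)", "have(k1)", "locked(d_office_kitchen)", "open(d_kitchen_hall)", "open(d_office_hall)"]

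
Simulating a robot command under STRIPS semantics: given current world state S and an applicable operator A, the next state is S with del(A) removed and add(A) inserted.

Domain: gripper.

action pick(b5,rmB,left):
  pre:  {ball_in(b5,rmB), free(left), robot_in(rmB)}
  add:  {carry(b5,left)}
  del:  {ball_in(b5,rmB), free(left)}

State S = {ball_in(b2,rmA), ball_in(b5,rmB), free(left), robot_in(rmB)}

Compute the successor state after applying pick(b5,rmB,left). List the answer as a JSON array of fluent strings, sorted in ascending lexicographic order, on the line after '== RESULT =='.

Progress:
  pre ⊆ S: {ball_in(b5,rmB), free(left), robot_in(rmB)} ⊆ S  — applicable
  S \ del = {ball_in(b2,rmA), robot_in(rmB)}
  ∪ add   = {ball_in(b2,rmA), carry(b5,left), robot_in(rmB)}

== RESULT ==
["ball_in(b2,rmA)", "carry(b5,left)", "robot_in(rmB)"]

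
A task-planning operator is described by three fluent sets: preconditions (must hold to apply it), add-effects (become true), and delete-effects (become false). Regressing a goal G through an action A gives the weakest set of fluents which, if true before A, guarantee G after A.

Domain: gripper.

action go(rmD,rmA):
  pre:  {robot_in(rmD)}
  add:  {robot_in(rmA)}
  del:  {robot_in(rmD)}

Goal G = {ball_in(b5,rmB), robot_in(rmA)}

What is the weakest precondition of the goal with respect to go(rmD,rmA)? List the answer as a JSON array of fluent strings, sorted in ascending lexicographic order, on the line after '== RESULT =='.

Compute (G \ add) ∪ pre:
  G ∩ del = {}  (empty — regression defined)
  G \ add = {ball_in(b5,rmB), robot_in(rmA)} \ {robot_in(rmA)} = {ball_in(b5,rmB)}
  ∪ pre   = {ball_in(b5,rmB)} ∪ {robot_in(rmD)}
          = {ball_in(b5,rmB), robot_in(rmD)}

== RESULT ==
["ball_in(b5,rmB)", "robot_in(rmD)"]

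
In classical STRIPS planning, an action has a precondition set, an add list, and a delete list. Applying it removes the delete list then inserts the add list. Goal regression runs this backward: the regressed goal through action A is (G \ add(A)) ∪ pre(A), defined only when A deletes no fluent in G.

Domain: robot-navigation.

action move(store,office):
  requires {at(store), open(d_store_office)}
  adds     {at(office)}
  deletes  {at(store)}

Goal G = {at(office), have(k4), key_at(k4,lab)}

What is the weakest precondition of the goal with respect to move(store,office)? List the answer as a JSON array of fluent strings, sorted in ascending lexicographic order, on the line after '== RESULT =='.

Compute (G \ add) ∪ pre:
  G ∩ del = {}  (empty — regression defined)
  G \ add = {at(office), have(k4), key_at(k4,lab)} \ {at(office)} = {have(k4), key_at(k4,lab)}
  ∪ pre   = {have(k4), key_at(k4,lab)} ∪ {at(store), open(d_store_office)}
          = {at(store), have(k4), key_at(k4,lab), open(d_store_office)}

== RESULT ==
["at(store)", "have(k4)", "key_at(k4,lab)", "open(d_store_office)"]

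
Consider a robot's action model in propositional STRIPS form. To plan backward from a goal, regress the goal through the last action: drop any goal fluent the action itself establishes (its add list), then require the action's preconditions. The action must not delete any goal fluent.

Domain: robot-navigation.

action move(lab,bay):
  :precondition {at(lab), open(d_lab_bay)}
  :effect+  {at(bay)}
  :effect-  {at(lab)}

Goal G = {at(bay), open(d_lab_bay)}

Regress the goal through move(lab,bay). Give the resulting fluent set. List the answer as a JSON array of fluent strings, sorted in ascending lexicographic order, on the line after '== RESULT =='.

Compute (G \ add) ∪ pre:
  G ∩ del = {}  (empty — regression defined)
  G \ add = {at(bay), open(d_lab_bay)} \ {at(bay)} = {open(d_lab_bay)}
  ∪ pre   = {open(d_lab_bay)} ∪ {at(lab), open(d_lab_bay)}
          = {at(lab), open(d_lab_bay)}

== RESULT ==
["at(lab)", "open(d_lab_bay)"]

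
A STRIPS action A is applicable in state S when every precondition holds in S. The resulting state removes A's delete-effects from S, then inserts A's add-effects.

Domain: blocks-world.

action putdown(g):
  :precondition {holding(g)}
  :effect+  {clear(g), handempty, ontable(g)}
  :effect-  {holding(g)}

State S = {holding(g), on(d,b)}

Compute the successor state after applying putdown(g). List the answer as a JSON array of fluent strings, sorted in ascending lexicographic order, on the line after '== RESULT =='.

Compute (S \ del) ∪ add:
  pre ⊆ S: {holding(g)} ⊆ S  — applicable
  S \ del = {on(d,b)}
  ∪ add   = {clear(g), handempty, on(d,b), ontable(g)}

== RESULT ==
["clear(g)", "handempty", "on(d,b)", "ontable(g)"]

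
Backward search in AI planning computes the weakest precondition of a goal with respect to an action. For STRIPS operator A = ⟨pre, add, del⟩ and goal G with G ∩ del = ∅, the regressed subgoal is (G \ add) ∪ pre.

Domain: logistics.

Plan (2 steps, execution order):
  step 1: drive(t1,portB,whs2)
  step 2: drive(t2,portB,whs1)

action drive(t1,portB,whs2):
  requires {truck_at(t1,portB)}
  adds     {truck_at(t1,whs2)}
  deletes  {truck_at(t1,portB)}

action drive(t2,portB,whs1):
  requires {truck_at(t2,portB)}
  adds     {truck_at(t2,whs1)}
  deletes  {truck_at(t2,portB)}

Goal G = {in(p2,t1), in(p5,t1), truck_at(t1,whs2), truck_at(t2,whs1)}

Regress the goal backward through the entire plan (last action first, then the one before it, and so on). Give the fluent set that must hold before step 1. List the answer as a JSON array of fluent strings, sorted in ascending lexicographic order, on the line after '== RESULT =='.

Regress step by step:
  through step 2 (drive(t2,portB,whs1)): drop {truck_at(t2,whs1)}, keep {in(p2,t1), in(p5,t1), truck_at(t1,whs2)}, require {truck_at(t2,portB)}
    → {in(p2,t1), in(p5,t1), truck_at(t1,whs2), truck_at(t2,portB)}
  through step 1 (drive(t1,portB,whs2)): drop {truck_at(t1,whs2)}, keep {in(p2,t1), in(p5,t1), truck_at(t2,portB)}, require {truck_at(t1,portB)}
    → {in(p2,t1), in(p5,t1), truck_at(t1,portB), truck_at(t2,portB)}

== RESULT ==
["in(p2,t1)", "in(p5,t1)", "truck_at(t1,portB)", "truck_at(t2,portB)"]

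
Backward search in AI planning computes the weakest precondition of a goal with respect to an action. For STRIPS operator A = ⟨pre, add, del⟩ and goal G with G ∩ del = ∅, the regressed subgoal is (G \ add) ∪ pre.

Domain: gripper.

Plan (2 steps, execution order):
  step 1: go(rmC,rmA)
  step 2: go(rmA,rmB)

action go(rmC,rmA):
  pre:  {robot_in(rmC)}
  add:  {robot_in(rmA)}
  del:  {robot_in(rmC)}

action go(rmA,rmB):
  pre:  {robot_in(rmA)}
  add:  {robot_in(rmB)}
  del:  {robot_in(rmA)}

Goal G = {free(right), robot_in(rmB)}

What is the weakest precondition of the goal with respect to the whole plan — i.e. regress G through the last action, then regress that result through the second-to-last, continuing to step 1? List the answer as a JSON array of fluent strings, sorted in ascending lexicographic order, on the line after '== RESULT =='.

Regress step by step:
  through step 2 (go(rmA,rmB)): drop {robot_in(rmB)}, keep {free(right)}, require {robot_in(rmA)}
    → {free(right), robot_in(rmA)}
  through step 1 (go(rmC,rmA)): drop {robot_in(rmA)}, keep {free(right)}, require {robot_in(rmC)}
    → {free(right), robot_in(rmC)}

== RESULT ==
["free(right)", "robot_in(rmC)"]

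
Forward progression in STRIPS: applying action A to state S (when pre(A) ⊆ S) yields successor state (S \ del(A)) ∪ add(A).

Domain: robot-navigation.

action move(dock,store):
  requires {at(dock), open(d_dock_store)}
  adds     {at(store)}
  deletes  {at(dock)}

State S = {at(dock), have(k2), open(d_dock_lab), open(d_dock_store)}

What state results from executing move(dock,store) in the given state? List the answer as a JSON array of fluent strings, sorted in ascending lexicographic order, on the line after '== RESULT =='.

Progress:
  pre ⊆ S: {at(dock), open(d_dock_store)} ⊆ S  — applicable
  S \ del = {have(k2), open(d_dock_lab), open(d_dock_store)}
  ∪ add   = {at(store), have(k2), open(d_dock_lab), open(d_dock_store)}

== RESULT ==
["at(store)", "have(k2)", "open(d_dock_lab)", "open(d_dock_store)"]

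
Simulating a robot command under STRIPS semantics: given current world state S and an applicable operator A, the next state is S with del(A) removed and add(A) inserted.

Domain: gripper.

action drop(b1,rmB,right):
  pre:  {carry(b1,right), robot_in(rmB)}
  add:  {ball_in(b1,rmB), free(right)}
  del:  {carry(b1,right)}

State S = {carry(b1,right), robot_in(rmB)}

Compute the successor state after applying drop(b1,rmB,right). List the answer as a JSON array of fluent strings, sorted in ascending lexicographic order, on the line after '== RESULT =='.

Compute (S \ del) ∪ add:
  pre ⊆ S: {carry(b1,right), robot_in(rmB)} ⊆ S  — applicable
  S \ del = {robot_in(rmB)}
  ∪ add   = {ball_in(b1,rmB), free(right), robot_in(rmB)}

== RESULT ==
["ball_in(b1,rmB)", "free(right)", "robot_in(rmB)"]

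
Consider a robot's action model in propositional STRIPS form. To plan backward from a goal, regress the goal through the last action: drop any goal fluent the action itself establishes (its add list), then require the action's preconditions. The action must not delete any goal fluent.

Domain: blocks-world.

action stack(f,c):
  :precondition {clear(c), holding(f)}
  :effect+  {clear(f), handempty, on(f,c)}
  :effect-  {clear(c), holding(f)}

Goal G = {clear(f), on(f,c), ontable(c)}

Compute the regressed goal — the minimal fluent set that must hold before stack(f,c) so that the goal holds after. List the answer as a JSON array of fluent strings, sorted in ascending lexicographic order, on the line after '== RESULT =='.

Compute (G \ add) ∪ pre:
  G ∩ del = {}  (empty — regression defined)
  G \ add = {clear(f), on(f,c), ontable(c)} \ {clear(f), handempty, on(f,c)} = {ontable(c)}
  ∪ pre   = {ontable(c)} ∪ {clear(c), holding(f)}
          = {clear(c), holding(f), ontable(c)}

== RESULT ==
["clear(c)", "holding(f)", "ontable(c)"]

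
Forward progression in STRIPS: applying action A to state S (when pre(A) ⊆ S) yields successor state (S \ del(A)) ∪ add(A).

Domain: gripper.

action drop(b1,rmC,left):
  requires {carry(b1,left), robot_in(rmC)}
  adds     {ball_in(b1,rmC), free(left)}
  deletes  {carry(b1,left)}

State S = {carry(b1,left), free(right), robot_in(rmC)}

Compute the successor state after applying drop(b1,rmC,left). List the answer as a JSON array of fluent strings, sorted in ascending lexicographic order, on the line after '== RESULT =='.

Compute (S \ del) ∪ add:
  pre ⊆ S: {carry(b1,left), robot_in(rmC)} ⊆ S  — applicable
  S \ del = {free(right), robot_in(rmC)}
  ∪ add   = {ball_in(b1,rmC), free(left), free(right), robot_in(rmC)}

== RESULT ==
["ball_in(b1,rmC)", "free(left)", "free(right)", "robot_in(rmC)"]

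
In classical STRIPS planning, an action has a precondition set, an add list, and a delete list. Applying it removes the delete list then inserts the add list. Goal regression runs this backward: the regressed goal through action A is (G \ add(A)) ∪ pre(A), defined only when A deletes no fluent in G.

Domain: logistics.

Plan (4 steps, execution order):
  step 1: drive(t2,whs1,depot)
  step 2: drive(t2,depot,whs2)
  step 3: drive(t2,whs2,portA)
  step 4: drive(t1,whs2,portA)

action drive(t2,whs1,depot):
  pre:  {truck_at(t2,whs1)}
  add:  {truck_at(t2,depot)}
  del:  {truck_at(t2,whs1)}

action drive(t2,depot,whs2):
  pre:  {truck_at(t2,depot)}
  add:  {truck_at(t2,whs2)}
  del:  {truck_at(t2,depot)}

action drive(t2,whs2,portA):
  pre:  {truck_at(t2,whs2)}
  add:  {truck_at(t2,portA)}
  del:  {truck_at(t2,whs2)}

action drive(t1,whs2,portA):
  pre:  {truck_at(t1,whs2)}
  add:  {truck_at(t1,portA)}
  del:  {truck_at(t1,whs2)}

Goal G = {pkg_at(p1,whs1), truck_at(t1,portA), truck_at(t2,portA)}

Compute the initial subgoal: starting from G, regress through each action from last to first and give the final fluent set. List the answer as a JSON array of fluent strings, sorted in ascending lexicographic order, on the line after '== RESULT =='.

Regress step by step:
  through step 4 (drive(t1,whs2,portA)): drop {truck_at(t1,portA)}, keep {pkg_at(p1,whs1), truck_at(t2,portA)}, require {truck_at(t1,whs2)}
    → {pkg_at(p1,whs1), truck_at(t1,whs2), truck_at(t2,portA)}
  through step 3 (drive(t2,whs2,portA)): drop {truck_at(t2,portA)}, keep {pkg_at(p1,whs1), truck_at(t1,whs2)}, require {truck_at(t2,whs2)}
    → {pkg_at(p1,whs1), truck_at(t1,whs2), truck_at(t2,whs2)}
  through step 2 (drive(t2,depot,whs2)): drop {truck_at(t2,whs2)}, keep {pkg_at(p1,whs1), truck_at(t1,whs2)}, require {truck_at(t2,depot)}
    → {pkg_at(p1,whs1), truck_at(t1,whs2), truck_at(t2,depot)}
  through step 1 (drive(t2,whs1,depot)): drop {truck_at(t2,depot)}, keep {pkg_at(p1,whs1), truck_at(t1,whs2)}, require {truck_at(t2,whs1)}
    → {pkg_at(p1,whs1), truck_at(t1,whs2), truck_at(t2,whs1)}

== RESULT ==
["pkg_at(p1,whs1)", "truck_at(t1,whs2)", "truck_at(t2,whs1)"]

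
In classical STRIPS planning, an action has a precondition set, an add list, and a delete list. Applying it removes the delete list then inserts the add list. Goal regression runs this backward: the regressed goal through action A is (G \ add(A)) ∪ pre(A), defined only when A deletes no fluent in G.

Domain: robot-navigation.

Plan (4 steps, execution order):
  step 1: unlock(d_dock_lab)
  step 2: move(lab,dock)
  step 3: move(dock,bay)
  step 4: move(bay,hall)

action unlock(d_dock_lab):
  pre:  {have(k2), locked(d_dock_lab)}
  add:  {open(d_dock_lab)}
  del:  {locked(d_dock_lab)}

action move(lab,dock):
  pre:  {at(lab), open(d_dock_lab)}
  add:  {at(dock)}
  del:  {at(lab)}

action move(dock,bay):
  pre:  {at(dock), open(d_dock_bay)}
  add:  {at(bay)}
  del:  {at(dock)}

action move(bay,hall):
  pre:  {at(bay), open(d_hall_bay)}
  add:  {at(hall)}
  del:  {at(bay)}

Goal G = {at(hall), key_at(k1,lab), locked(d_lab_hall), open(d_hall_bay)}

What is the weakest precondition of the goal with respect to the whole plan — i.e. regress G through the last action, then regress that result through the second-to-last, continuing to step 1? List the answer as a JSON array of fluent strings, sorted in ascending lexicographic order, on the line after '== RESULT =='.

Work backward from the goal:
  through step 4 (move(bay,hall)): drop {at(hall)}, keep {key_at(k1,lab), locked(d_lab_hall), open(d_hall_bay)}, require {at(bay), open(d_hall_bay)}
    → {at(bay), key_at(k1,lab), locked(d_lab_hall), open(d_hall_bay)}
  through step 3 (move(dock,bay)): drop {at(bay)}, keep {key_at(k1,lab), locked(d_lab_hall), open(d_hall_bay)}, require {at(dock), open(d_dock_bay)}
    → {at(dock), key_at(k1,lab), locked(d_lab_hall), open(d_dock_bay), open(d_hall_bay)}
  through step 2 (move(lab,dock)): drop {at(dock)}, keep {key_at(k1,lab), locked(d_lab_hall), open(d_dock_bay), open(d_hall_bay)}, require {at(lab), open(d_dock_lab)}
    → {at(lab), key_at(k1,lab), locked(d_lab_hall), open(d_dock_bay), open(d_dock_lab), open(d_hall_bay)}
  through step 1 (unlock(d_dock_lab)): drop {open(d_dock_lab)}, keep {at(lab), key_at(k1,lab), locked(d_lab_hall), open(d_dock_bay), open(d_hall_bay)}, require {have(k2), locked(d_dock_lab)}
    → {at(lab), have(k2), key_at(k1,lab), locked(d_dock_lab), locked(d_lab_hall), open(d_dock_bay), open(d_hall_bay)}

== RESULT ==
["at(lab)", "have(k2)", "key_at(k1,lab)", "locked(d_dock_lab)", "locked(d_lab_hall)", "open(d_dock_bay)", "open(d_hall_bay)"]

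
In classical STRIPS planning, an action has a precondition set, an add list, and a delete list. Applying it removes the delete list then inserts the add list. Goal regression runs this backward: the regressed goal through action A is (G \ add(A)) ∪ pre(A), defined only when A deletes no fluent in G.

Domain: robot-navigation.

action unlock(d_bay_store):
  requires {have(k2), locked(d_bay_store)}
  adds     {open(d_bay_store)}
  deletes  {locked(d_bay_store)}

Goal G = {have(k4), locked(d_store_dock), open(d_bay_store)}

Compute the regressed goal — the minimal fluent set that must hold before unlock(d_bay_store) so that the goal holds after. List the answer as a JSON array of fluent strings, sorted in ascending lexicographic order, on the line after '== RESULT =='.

Regress:
  G ∩ del = {}  (empty — regression defined)
  G \ add = {have(k4), locked(d_store_dock), open(d_bay_store)} \ {open(d_bay_store)} = {have(k4), locked(d_store_dock)}
  ∪ pre   = {have(k4), locked(d_store_dock)} ∪ {have(k2), locked(d_bay_store)}
          = {have(k2), have(k4), locked(d_bay_store), locked(d_store_dock)}

== RESULT ==
["have(k2)", "have(k4)", "locked(d_bay_store)", "locked(d_store_dock)"]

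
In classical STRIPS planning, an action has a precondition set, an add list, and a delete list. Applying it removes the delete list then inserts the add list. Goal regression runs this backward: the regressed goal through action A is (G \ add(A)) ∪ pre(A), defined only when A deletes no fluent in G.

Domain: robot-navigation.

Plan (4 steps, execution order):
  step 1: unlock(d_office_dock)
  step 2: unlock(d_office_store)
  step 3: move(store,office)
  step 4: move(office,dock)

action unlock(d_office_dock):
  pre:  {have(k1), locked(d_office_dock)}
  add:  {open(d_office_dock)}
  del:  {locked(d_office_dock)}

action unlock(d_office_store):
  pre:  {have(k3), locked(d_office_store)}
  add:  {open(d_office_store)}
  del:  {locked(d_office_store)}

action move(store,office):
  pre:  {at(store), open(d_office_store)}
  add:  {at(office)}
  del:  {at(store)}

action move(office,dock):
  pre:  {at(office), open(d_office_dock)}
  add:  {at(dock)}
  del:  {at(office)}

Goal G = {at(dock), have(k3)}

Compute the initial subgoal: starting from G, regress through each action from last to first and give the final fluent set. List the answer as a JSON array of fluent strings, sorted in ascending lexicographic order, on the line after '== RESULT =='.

Regress step by step:
  through step 4 (move(office,dock)): drop {at(dock)}, keep {have(k3)}, require {at(office), open(d_office_dock)}
    → {at(office), have(k3), open(d_office_dock)}
  through step 3 (move(store,office)): drop {at(office)}, keep {have(k3), open(d_office_dock)}, require {at(store), open(d_office_store)}
    → {at(store), have(k3), open(d_office_dock), open(d_office_store)}
  through step 2 (unlock(d_office_store)): drop {open(d_office_store)}, keep {at(store), have(k3), open(d_office_dock)}, require {have(k3), locked(d_office_store)}
    → {at(store), have(k3), locked(d_office_store), open(d_office_dock)}
  through step 1 (unlock(d_office_dock)): drop {open(d_office_dock)}, keep {at(store), have(k3), locked(d_office_store)}, require {have(k1), locked(d_office_dock)}
    → {at(store), have(k1), have(k3), locked(d_office_dock), locked(d_office_store)}

== RESULT ==
["at(store)", "have(k1)", "have(k3)", "locked(d_office_dock)", "locked(d_office_store)"]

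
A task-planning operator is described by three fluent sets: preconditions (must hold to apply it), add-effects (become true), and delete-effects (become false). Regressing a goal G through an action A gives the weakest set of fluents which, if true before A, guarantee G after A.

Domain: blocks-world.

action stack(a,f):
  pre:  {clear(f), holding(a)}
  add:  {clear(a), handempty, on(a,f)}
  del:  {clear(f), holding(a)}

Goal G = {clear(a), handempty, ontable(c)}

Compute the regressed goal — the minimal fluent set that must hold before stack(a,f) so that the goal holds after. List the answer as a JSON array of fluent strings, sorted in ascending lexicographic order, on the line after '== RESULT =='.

Regress:
  G ∩ del = {}  (empty — regression defined)
  G \ add = {clear(a), handempty, ontable(c)} \ {clear(a), handempty, on(a,f)} = {ontable(c)}
  ∪ pre   = {ontable(c)} ∪ {clear(f), holding(a)}
          = {clear(f), holding(a), ontable(c)}

== RESULT ==
["clear(f)", "holding(a)", "ontable(c)"]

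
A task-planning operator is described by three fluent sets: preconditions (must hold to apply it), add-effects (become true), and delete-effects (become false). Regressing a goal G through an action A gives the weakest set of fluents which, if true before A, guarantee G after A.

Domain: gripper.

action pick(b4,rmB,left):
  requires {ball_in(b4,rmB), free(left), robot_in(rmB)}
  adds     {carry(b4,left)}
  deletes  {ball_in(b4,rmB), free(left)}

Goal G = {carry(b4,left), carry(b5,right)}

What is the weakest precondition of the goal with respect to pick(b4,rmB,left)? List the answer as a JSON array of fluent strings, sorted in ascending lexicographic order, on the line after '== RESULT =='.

Compute (G \ add) ∪ pre:
  G ∩ del = {}  (empty — regression defined)
  G \ add = {carry(b4,left), carry(b5,right)} \ {carry(b4,left)} = {carry(b5,right)}
  ∪ pre   = {carry(b5,right)} ∪ {ball_in(b4,rmB), free(left), robot_in(rmB)}
          = {ball_in(b4,rmB), carry(b5,right), free(left), robot_in(rmB)}

== RESULT ==
["ball_in(b4,rmB)", "carry(b5,right)", "free(left)", "robot_in(rmB)"]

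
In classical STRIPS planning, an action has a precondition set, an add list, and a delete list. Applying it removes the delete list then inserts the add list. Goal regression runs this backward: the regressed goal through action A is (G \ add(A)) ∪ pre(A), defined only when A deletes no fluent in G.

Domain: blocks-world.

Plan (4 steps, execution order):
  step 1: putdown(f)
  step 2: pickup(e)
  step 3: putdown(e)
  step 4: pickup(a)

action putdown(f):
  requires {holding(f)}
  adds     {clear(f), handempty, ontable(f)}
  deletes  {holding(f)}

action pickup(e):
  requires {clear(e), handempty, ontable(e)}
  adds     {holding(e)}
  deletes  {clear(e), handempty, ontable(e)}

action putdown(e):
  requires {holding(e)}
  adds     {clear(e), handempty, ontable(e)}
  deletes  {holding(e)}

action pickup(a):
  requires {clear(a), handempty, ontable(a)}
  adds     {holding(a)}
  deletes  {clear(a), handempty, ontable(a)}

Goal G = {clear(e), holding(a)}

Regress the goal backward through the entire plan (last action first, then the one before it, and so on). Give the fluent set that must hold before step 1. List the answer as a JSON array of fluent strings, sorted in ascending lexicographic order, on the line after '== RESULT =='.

Regress step by step:
  through step 4 (pickup(a)): drop {holding(a)}, keep {clear(e)}, require {clear(a), handempty, ontable(a)}
    → {clear(a), clear(e), handempty, ontable(a)}
  through step 3 (putdown(e)): drop {clear(e), handempty}, keep {clear(a), ontable(a)}, require {holding(e)}
    → {clear(a), holding(e), ontable(a)}
  through step 2 (pickup(e)): drop {holding(e)}, keep {clear(a), ontable(a)}, require {clear(e), handempty, ontable(e)}
    → {clear(a), clear(e), handempty, ontable(a), ontable(e)}
  through step 1 (putdown(f)): drop {handempty}, keep {clear(a), clear(e), ontable(a), ontable(e)}, require {holding(f)}
    → {clear(a), clear(e), holding(f), ontable(a), ontable(e)}

== RESULT ==
["clear(a)", "clear(e)", "holding(f)", "ontable(a)", "ontable(e)"]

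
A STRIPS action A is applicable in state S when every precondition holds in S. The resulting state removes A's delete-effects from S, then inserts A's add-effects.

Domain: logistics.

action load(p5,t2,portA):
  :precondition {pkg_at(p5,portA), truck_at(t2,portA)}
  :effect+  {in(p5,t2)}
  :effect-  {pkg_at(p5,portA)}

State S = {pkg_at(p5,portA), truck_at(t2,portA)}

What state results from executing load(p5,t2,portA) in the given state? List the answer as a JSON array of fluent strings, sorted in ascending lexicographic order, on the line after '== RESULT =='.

Progress:
  pre ⊆ S: {pkg_at(p5,portA), truck_at(t2,portA)} ⊆ S  — applicable
  S \ del = {truck_at(t2,portA)}
  ∪ add   = {in(p5,t2), truck_at(t2,portA)}

== RESULT ==
["in(p5,t2)", "truck_at(t2,portA)"]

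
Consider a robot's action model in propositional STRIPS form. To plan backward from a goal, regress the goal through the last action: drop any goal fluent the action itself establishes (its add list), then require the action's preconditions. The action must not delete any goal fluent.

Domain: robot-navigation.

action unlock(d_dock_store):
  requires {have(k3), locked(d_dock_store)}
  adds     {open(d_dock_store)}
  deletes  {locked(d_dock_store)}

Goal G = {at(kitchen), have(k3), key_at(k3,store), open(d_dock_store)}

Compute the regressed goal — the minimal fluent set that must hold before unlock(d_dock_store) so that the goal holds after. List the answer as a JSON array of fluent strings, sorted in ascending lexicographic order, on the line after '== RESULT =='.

Compute (G \ add) ∪ pre:
  G ∩ del = {}  (empty — regression defined)
  G \ add = {at(kitchen), have(k3), key_at(k3,store), open(d_dock_store)} \ {open(d_dock_store)} = {at(kitchen), have(k3), key_at(k3,store)}
  ∪ pre   = {at(kitchen), have(k3), key_at(k3,store)} ∪ {have(k3), locked(d_dock_store)}
          = {at(kitchen), have(k3), key_at(k3,store), locked(d_dock_store)}

== RESULT ==
["at(kitchen)", "have(k3)", "key_at(k3,store)", "locked(d_dock_store)"]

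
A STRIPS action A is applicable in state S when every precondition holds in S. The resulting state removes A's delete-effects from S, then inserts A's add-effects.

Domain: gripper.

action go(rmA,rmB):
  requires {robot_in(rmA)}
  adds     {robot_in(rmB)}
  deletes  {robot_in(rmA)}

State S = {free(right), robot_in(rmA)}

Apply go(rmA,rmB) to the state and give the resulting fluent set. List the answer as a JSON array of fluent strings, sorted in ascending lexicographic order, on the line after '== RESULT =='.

Progress:
  pre ⊆ S: {robot_in(rmA)} ⊆ S  — applicable
  S \ del = {free(right)}
  ∪ add   = {free(right), robot_in(rmB)}

== RESULT ==
["free(right)", "robot_in(rmB)"]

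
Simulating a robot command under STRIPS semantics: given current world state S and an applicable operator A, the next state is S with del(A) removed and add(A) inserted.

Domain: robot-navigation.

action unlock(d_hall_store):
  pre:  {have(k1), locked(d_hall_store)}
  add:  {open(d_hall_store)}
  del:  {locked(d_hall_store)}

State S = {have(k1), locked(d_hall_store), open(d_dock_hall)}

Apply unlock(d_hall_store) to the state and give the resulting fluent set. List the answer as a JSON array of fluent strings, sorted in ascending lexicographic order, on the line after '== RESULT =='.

Progress:
  pre ⊆ S: {have(k1), locked(d_hall_store)} ⊆ S  — applicable
  S \ del = {have(k1), open(d_dock_hall)}
  ∪ add   = {have(k1), open(d_dock_hall), open(d_hall_store)}

== RESULT ==
["have(k1)", "open(d_dock_hall)", "open(d_hall_store)"]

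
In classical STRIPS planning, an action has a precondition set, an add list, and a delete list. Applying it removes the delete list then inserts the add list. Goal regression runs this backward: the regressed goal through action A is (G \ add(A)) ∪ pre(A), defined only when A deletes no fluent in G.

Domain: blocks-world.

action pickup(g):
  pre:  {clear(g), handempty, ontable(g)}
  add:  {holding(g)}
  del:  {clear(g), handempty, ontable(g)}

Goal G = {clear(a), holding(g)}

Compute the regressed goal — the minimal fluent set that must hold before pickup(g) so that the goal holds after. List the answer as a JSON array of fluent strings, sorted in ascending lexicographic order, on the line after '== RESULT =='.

Regress:
  G ∩ del = {}  (empty — regression defined)
  G \ add = {clear(a), holding(g)} \ {holding(g)} = {clear(a)}
  ∪ pre   = {clear(a)} ∪ {clear(g), handempty, ontable(g)}
          = {clear(a), clear(g), handempty, ontable(g)}

== RESULT ==
["clear(a)", "clear(g)", "handempty", "ontable(g)"]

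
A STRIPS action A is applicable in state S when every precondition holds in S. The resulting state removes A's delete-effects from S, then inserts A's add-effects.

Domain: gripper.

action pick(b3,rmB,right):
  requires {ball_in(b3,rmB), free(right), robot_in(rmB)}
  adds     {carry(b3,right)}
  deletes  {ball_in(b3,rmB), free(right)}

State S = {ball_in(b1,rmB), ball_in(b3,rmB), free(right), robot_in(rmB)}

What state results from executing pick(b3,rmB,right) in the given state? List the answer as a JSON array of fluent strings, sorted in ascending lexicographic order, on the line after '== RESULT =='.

Compute (S \ del) ∪ add:
  pre ⊆ S: {ball_in(b3,rmB), free(right), robot_in(rmB)} ⊆ S  — applicable
  S \ del = {ball_in(b1,rmB), robot_in(rmB)}
  ∪ add   = {ball_in(b1,rmB), carry(b3,right), robot_in(rmB)}

== RESULT ==
["ball_in(b1,rmB)", "carry(b3,right)", "robot_in(rmB)"]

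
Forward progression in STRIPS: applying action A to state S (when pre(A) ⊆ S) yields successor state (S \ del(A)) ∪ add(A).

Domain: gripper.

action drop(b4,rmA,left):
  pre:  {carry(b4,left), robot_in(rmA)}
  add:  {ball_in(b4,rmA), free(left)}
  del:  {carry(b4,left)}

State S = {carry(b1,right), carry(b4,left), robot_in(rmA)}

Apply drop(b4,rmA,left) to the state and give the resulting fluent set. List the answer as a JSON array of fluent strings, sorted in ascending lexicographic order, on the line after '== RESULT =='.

Progress:
  pre ⊆ S: {carry(b4,left), robot_in(rmA)} ⊆ S  — applicable
  S \ del = {carry(b1,right), robot_in(rmA)}
  ∪ add   = {ball_in(b4,rmA), carry(b1,right), free(left), robot_in(rmA)}

== RESULT ==
["ball_in(b4,rmA)", "carry(b1,right)", "free(left)", "robot_in(rmA)"]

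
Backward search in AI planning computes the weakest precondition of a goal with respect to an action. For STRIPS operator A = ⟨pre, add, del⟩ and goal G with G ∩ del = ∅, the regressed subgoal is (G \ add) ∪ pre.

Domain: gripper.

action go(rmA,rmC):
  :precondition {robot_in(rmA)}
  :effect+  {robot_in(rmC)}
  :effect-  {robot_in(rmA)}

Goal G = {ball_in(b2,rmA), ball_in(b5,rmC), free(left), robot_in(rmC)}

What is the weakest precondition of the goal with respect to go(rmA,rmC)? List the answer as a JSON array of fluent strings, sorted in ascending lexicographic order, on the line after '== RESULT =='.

Compute (G \ add) ∪ pre:
  G ∩ del = {}  (empty — regression defined)
  G \ add = {ball_in(b2,rmA), ball_in(b5,rmC), free(left), robot_in(rmC)} \ {robot_in(rmC)} = {ball_in(b2,rmA), ball_in(b5,rmC), free(left)}
  ∪ pre   = {ball_in(b2,rmA), ball_in(b5,rmC), free(left)} ∪ {robot_in(rmA)}
          = {ball_in(b2,rmA), ball_in(b5,rmC), free(left), robot_in(rmA)}

== RESULT ==
["ball_in(b2,rmA)", "ball_in(b5,rmC)", "free(left)", "robot_in(rmA)"]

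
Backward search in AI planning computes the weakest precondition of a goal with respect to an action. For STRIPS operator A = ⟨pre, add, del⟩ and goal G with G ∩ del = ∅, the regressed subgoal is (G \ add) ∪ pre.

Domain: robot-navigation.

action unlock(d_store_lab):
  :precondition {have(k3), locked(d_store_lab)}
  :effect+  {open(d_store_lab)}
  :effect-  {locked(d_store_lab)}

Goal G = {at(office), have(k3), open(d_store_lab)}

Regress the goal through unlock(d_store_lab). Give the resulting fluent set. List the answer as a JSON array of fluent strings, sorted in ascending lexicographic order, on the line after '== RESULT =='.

Regress:
  G ∩ del = {}  (empty — regression defined)
  G \ add = {at(office), have(k3), open(d_store_lab)} \ {open(d_store_lab)} = {at(office), have(k3)}
  ∪ pre   = {at(office), have(k3)} ∪ {have(k3), locked(d_store_lab)}
          = {at(office), have(k3), locked(d_store_lab)}

== RESULT ==
["at(office)", "have(k3)", "locked(d_store_lab)"]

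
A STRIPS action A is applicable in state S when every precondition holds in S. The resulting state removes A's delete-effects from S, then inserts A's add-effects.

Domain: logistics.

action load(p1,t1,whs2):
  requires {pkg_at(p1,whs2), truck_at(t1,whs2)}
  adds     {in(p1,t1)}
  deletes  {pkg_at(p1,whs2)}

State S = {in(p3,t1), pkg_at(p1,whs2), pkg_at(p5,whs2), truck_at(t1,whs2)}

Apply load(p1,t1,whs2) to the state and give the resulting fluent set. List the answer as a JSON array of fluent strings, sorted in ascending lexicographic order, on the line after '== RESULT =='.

Progress:
  pre ⊆ S: {pkg_at(p1,whs2), truck_at(t1,whs2)} ⊆ S  — applicable
  S \ del = {in(p3,t1), pkg_at(p5,whs2), truck_at(t1,whs2)}
  ∪ add   = {in(p1,t1), in(p3,t1), pkg_at(p5,whs2), truck_at(t1,whs2)}

== RESULT ==
["in(p1,t1)", "in(p3,t1)", "pkg_at(p5,whs2)", "truck_at(t1,whs2)"]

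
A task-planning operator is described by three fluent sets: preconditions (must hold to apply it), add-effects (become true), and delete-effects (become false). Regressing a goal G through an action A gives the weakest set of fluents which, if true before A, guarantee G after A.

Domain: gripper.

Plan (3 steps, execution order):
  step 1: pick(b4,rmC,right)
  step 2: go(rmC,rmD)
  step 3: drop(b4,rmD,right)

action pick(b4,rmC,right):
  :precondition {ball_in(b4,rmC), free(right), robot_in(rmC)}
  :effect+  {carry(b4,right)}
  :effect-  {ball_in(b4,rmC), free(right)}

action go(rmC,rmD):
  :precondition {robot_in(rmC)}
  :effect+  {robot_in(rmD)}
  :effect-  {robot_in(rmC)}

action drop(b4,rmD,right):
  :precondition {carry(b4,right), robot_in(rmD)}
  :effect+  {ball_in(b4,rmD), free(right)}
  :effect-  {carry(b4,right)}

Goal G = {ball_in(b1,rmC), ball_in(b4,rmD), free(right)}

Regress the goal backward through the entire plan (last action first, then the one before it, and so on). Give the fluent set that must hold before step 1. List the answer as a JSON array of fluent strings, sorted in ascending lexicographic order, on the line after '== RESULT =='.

Regress step by step:
  through step 3 (drop(b4,rmD,right)): drop {ball_in(b4,rmD), free(right)}, keep {ball_in(b1,rmC)}, require {carry(b4,right), robot_in(rmD)}
    → {ball_in(b1,rmC), carry(b4,right), robot_in(rmD)}
  through step 2 (go(rmC,rmD)): drop {robot_in(rmD)}, keep {ball_in(b1,rmC), carry(b4,right)}, require {robot_in(rmC)}
    → {ball_in(b1,rmC), carry(b4,right), robot_in(rmC)}
  through step 1 (pick(b4,rmC,right)): drop {carry(b4,right)}, keep {ball_in(b1,rmC), robot_in(rmC)}, require {ball_in(b4,rmC), free(right), robot_in(rmC)}
    → {ball_in(b1,rmC), ball_in(b4,rmC), free(right), robot_in(rmC)}

== RESULT ==
["ball_in(b1,rmC)", "ball_in(b4,rmC)", "free(right)", "robot_in(rmC)"]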